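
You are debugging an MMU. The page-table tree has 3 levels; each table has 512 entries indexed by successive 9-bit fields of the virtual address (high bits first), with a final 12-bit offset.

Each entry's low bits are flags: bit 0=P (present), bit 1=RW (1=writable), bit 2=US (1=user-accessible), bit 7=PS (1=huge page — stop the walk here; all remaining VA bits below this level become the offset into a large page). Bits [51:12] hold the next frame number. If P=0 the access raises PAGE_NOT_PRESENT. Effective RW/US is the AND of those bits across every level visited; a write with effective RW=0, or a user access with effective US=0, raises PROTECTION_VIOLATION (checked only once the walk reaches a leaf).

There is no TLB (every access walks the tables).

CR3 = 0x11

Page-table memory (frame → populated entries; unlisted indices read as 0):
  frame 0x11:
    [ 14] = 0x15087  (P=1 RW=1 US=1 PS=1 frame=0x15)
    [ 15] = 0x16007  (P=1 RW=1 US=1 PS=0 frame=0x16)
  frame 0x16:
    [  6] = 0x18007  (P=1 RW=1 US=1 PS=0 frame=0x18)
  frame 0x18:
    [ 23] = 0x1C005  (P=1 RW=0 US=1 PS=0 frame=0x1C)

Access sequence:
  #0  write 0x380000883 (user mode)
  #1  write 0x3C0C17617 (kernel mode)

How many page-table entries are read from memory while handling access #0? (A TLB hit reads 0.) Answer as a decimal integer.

Per-access translation:
#0 VA=0x380000883 (w,user):
  L0 @0x11[14] → 0x15087  P=1,RW=1,US=1,PS=1
  ⇒ phys 0x15883 (huge @L0)  [1 reads]
#1 VA=0x3C0C17617 (w,kernel):
  L0 @0x11[15] → 0x16007  P=1,RW=1,US=1,PS=0
  L1 @0x16[6] → 0x18007  P=1,RW=1,US=1,PS=0
  L2 @0x18[23] → 0x1C005  P=1,RW=0,US=1,PS=0
  → PROTECTION_VIOLATION  (3 entries read)

Entries read for #0: 1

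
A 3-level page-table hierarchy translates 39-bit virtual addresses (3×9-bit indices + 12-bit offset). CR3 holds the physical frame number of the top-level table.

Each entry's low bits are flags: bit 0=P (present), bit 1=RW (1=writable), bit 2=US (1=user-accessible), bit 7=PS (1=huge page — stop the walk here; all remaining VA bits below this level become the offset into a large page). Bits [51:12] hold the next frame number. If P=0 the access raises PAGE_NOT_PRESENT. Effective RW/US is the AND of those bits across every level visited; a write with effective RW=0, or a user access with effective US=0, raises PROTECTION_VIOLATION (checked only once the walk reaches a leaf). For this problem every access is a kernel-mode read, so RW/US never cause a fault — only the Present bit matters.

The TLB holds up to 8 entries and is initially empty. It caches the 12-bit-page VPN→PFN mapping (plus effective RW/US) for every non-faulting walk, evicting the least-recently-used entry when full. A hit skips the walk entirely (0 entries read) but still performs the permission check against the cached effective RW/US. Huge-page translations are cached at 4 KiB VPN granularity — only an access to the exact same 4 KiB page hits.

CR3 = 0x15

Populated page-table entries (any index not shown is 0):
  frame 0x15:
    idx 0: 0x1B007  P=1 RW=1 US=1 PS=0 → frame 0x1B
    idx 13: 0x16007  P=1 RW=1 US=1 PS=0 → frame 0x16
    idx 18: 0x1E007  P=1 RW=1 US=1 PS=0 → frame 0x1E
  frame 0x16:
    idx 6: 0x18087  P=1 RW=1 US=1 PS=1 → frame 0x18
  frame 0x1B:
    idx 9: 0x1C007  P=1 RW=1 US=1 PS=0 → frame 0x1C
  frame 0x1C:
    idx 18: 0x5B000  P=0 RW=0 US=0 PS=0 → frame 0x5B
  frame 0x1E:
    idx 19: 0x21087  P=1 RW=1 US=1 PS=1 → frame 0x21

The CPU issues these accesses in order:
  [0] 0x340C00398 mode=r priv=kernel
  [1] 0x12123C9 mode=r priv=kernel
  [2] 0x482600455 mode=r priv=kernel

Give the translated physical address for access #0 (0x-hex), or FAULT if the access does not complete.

Walk each access:
#0 VA=0x340C00398 (r,kernel):
  L0: frame=0x15 idx=13 entry=0x16007 [P=1 RW=1 US=1 PS=0]
  L1: frame=0x16 idx=6 entry=0x18087 [P=1 RW=1 US=1 PS=1]
  → PA=0x18398 (huge @L1)  (2 entries read)
#1 VA=0x12123C9 (r,kernel):
  L0: frame=0x15 idx=0 entry=0x1B007 [P=1 RW=1 US=1 PS=0]
  L1: frame=0x1B idx=9 entry=0x1C007 [P=1 RW=1 US=1 PS=0]
  L2: frame=0x1C idx=18 entry=0x5B000 [P=0 RW=0 US=0 PS=0]
  ⇒ fault: PAGE_NOT_PRESENT  — 3 lookups
#2 VA=0x482600455 (r,kernel):
  L0: frame=0x15 idx=18 entry=0x1E007 [P=1 RW=1 US=1 PS=0]
  L1: frame=0x1E idx=19 entry=0x21087 [P=1 RW=1 US=1 PS=1]
  → PA=0x21455 (huge @L1)  (2 entries read)

Access #0 PA: 0x18398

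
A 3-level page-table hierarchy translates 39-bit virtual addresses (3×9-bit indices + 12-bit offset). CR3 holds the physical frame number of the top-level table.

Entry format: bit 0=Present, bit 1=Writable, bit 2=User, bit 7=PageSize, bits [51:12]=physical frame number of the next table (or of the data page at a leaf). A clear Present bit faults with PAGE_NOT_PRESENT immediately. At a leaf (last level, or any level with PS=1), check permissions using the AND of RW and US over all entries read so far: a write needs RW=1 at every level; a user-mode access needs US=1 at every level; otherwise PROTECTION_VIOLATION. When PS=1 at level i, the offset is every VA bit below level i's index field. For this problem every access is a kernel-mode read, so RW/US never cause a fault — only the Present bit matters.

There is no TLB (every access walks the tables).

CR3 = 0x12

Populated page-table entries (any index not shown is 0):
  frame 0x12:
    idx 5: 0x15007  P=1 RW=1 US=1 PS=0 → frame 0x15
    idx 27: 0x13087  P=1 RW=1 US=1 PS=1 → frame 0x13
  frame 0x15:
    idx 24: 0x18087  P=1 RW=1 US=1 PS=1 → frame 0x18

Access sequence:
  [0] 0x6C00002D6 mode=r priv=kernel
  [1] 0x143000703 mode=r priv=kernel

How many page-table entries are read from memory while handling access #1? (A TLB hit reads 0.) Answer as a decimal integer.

Trace:
#0 VA=0x6C00002D6 (r,kernel):
  [0] read 0x12 idx=27: raw=0x13087 flags P=1 W=1 U=1 S=1
  ⇒ phys 0x132D6 (huge @L0)  [1 reads]
#1 VA=0x143000703 (r,kernel):
  [0] read 0x12 idx=5: raw=0x15007 flags P=1 W=1 U=1 S=0
  [1] read 0x15 idx=24: raw=0x18087 flags P=1 W=1 U=1 S=1
  ⇒ phys 0x18703 (huge @L1)  [2 reads]

Entries read for #1: 2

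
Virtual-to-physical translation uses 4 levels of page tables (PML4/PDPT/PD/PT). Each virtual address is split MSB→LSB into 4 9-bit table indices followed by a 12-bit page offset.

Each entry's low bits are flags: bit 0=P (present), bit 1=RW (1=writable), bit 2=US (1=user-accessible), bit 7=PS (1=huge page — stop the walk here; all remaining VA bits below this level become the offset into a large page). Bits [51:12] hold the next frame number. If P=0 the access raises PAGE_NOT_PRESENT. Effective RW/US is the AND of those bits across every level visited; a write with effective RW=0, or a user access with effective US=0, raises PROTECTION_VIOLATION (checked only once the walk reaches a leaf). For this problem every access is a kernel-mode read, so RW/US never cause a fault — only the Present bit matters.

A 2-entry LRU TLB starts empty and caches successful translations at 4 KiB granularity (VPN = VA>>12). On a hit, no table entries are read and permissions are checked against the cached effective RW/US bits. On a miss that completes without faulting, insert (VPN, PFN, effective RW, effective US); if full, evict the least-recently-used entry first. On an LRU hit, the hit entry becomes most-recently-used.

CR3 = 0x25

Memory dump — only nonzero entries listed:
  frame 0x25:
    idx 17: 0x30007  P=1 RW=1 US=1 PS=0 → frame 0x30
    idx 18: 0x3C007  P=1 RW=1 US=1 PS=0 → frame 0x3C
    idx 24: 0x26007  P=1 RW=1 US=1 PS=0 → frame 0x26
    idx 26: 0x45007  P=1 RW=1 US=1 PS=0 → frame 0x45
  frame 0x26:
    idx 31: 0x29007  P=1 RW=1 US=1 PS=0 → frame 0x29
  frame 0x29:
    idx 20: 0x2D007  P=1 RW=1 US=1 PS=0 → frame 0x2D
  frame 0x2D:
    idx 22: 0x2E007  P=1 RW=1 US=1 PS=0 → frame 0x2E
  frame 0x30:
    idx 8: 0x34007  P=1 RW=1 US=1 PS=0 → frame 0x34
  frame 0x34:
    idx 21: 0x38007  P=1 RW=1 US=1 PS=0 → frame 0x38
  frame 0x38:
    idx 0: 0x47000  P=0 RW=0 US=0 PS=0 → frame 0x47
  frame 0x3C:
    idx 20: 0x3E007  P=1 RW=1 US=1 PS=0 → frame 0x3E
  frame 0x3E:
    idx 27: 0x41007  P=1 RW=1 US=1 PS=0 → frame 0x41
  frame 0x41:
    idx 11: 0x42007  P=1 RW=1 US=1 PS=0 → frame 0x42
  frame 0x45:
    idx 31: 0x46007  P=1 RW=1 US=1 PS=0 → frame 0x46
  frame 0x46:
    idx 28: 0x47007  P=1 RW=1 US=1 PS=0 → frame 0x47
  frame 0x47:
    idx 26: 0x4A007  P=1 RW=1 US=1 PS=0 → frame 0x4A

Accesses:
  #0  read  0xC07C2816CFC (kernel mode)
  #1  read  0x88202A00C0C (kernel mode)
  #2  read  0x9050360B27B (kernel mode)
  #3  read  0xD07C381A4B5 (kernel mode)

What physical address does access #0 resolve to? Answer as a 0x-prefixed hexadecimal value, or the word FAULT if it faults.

Walk each access:
#0 VA=0xC07C2816CFC (r,kernel):
  L0 @0x25[24] → 0x26007  P=1,RW=1,US=1,PS=0
  L1 @0x26[31] → 0x29007  P=1,RW=1,US=1,PS=0
  L2 @0x29[20] → 0x2D007  P=1,RW=1,US=1,PS=0
  L3 @0x2D[22] → 0x2E007  P=1,RW=1,US=1,PS=0
  → PA=0x2ECFC  (4 entries read)
#1 VA=0x88202A00C0C (r,kernel):
  L0 @0x25[17] → 0x30007  P=1,RW=1,US=1,PS=0
  L1 @0x30[8] → 0x34007  P=1,RW=1,US=1,PS=0
  L2 @0x34[21] → 0x38007  P=1,RW=1,US=1,PS=0
  L3 @0x38[0] → 0x47000  P=0,RW=0,US=0,PS=0
  → PAGE_NOT_PRESENT  (4 entries read)
#2 VA=0x9050360B27B (r,kernel):
  L0 @0x25[18] → 0x3C007  P=1,RW=1,US=1,PS=0
  L1 @0x3C[20] → 0x3E007  P=1,RW=1,US=1,PS=0
  L2 @0x3E[27] → 0x41007  P=1,RW=1,US=1,PS=0
  L3 @0x41[11] → 0x42007  P=1,RW=1,US=1,PS=0
  → PA=0x4227B  (4 entries read)
#3 VA=0xD07C381A4B5 (r,kernel):
  L0 @0x25[26] → 0x45007  P=1,RW=1,US=1,PS=0
  L1 @0x45[31] → 0x46007  P=1,RW=1,US=1,PS=0
  L2 @0x46[28] → 0x47007  P=1,RW=1,US=1,PS=0
  L3 @0x47[26] → 0x4A007  P=1,RW=1,US=1,PS=0
  → PA=0x4A4B5  (4 entries read)

Access #0 PA: 0x2ECFC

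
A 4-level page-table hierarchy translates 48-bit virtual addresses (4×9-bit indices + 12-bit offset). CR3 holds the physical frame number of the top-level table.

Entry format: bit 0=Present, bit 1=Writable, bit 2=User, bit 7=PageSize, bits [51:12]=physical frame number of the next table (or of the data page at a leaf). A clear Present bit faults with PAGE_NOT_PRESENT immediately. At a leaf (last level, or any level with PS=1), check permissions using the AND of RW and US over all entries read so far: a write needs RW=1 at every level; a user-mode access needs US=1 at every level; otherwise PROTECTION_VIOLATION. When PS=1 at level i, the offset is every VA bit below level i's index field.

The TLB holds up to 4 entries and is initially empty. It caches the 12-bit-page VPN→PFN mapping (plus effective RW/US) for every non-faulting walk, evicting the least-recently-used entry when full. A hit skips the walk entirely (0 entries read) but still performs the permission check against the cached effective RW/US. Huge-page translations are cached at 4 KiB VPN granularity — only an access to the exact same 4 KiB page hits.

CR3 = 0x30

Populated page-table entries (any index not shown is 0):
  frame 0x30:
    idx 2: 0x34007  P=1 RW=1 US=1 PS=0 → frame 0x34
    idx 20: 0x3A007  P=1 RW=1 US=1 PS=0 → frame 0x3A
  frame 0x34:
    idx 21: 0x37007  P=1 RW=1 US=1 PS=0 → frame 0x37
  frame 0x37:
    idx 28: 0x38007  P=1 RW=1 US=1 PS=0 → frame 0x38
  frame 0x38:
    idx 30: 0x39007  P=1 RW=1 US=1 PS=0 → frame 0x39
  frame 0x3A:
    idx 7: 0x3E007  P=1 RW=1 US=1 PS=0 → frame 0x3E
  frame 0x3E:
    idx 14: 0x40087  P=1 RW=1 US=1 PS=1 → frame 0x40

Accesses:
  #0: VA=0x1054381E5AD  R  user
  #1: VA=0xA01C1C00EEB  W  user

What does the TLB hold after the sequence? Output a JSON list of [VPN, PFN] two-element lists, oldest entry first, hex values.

Walk each access:
#0 VA=0x1054381E5AD (r,user):
  L0: frame=0x30 idx=2 entry=0x34007 [P=1 RW=1 US=1 PS=0]
  L1: frame=0x34 idx=21 entry=0x37007 [P=1 RW=1 US=1 PS=0]
  L2: frame=0x37 idx=28 entry=0x38007 [P=1 RW=1 US=1 PS=0]
  L3: frame=0x38 idx=30 entry=0x39007 [P=1 RW=1 US=1 PS=0]
  ✓ 0x395AD  — 4 lookups
#1 VA=0xA01C1C00EEB (w,user):
  L0: frame=0x30 idx=20 entry=0x3A007 [P=1 RW=1 US=1 PS=0]
  L1: frame=0x3A idx=7 entry=0x3E007 [P=1 RW=1 US=1 PS=0]
  L2: frame=0x3E idx=14 entry=0x40087 [P=1 RW=1 US=1 PS=1]
  ✓ 0x40EEB (huge @L2)  — 3 lookups

TLB: [["0x1054381E", "0x39"], ["0xA01C1C00", "0x40"]]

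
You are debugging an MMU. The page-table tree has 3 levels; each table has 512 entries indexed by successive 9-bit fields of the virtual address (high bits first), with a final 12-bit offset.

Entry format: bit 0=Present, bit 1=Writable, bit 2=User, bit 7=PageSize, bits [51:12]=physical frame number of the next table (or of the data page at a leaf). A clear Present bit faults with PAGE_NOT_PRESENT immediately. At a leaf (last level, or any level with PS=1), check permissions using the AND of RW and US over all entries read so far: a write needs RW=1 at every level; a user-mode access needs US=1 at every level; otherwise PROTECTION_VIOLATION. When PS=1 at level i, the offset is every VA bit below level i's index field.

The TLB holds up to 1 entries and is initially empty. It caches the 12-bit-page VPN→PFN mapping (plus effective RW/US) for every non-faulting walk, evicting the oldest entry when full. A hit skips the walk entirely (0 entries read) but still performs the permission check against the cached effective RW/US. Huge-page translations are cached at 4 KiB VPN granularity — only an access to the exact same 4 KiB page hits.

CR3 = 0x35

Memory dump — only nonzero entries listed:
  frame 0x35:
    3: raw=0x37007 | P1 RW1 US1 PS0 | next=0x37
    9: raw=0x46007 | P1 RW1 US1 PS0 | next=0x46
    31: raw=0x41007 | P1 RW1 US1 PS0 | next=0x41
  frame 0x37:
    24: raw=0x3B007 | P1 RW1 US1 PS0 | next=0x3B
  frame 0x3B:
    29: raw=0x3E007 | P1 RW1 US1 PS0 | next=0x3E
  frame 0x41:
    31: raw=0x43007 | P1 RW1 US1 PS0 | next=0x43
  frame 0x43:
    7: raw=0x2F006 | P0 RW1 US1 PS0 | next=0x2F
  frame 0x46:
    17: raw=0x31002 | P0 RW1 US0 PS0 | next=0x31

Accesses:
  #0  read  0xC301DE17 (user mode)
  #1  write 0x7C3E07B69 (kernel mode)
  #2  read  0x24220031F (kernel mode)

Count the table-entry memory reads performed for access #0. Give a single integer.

Walk each access:
#0 VA=0xC301DE17 (r,user):
  [0] read 0x35 idx=3: raw=0x37007 flags P=1 W=1 U=1 S=0
  [1] read 0x37 idx=24: raw=0x3B007 flags P=1 W=1 U=1 S=0
  [2] read 0x3B idx=29: raw=0x3E007 flags P=1 W=1 U=1 S=0
  → PA=0x3EE17  (3 entries read)
#1 VA=0x7C3E07B69 (w,kernel):
  [0] read 0x35 idx=31: raw=0x41007 flags P=1 W=1 U=1 S=0
  [1] read 0x41 idx=31: raw=0x43007 flags P=1 W=1 U=1 S=0
  [2] read 0x43 idx=7: raw=0x2F006 flags P=0 W=1 U=1 S=0
  → PAGE_NOT_PRESENT  (3 entries read)
#2 VA=0x24220031F (r,kernel):
  [0] read 0x35 idx=9: raw=0x46007 flags P=1 W=1 U=1 S=0
  [1] read 0x46 idx=17: raw=0x31002 flags P=0 W=1 U=0 S=0
  → PAGE_NOT_PRESENT  (2 entries read)

Entries read for #0: 3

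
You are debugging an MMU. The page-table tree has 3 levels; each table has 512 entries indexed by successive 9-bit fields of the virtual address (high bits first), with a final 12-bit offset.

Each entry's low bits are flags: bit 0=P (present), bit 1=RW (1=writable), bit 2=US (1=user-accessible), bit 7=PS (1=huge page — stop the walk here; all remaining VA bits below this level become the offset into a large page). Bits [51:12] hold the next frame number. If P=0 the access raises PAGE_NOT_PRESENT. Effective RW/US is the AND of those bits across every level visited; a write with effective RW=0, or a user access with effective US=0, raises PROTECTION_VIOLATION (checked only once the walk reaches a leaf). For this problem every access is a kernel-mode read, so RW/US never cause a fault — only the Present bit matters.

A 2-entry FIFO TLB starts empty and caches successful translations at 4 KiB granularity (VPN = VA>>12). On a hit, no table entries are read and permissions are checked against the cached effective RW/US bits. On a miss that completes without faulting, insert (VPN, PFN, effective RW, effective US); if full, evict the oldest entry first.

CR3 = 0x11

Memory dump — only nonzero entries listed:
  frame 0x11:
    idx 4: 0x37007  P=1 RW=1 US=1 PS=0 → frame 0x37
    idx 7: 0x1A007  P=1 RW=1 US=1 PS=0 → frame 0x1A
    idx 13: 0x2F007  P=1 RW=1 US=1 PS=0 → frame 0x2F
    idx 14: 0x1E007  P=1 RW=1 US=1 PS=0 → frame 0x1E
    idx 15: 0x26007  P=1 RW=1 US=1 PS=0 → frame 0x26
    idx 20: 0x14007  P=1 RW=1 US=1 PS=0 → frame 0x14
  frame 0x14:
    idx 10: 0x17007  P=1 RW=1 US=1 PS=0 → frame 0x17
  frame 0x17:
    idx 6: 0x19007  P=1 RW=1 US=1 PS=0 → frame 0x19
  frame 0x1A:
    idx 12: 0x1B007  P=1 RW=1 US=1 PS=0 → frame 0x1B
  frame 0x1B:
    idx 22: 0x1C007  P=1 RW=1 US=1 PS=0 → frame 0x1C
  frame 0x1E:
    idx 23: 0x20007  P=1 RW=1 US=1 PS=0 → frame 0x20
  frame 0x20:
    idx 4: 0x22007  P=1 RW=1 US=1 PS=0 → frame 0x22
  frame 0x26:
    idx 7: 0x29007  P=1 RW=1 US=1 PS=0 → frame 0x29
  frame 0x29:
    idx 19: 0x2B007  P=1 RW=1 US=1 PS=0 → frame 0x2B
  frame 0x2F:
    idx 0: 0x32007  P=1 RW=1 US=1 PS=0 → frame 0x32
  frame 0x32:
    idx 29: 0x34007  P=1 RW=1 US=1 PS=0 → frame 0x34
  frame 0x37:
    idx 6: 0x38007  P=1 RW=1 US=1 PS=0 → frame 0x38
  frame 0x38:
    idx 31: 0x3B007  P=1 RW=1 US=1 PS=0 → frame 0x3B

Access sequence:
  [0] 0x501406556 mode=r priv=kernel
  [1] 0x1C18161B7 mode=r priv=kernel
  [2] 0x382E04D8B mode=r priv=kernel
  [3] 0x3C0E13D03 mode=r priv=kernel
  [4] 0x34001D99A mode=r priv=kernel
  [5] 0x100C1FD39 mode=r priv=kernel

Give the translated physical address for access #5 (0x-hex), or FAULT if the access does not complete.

Per-access translation:
#0 VA=0x501406556 (r,kernel):
  [0] read 0x11 idx=20: raw=0x14007 flags P=1 W=1 U=1 S=0
  [1] read 0x14 idx=10: raw=0x17007 flags P=1 W=1 U=1 S=0
  [2] read 0x17 idx=6: raw=0x19007 flags P=1 W=1 U=1 S=0
  ⇒ phys 0x19556  [3 reads]
#1 VA=0x1C18161B7 (r,kernel):
  [0] read 0x11 idx=7: raw=0x1A007 flags P=1 W=1 U=1 S=0
  [1] read 0x1A idx=12: raw=0x1B007 flags P=1 W=1 U=1 S=0
  [2] read 0x1B idx=22: raw=0x1C007 flags P=1 W=1 U=1 S=0
  ⇒ phys 0x1C1B7  [3 reads]
#2 VA=0x382E04D8B (r,kernel):
  [0] read 0x11 idx=14: raw=0x1E007 flags P=1 W=1 U=1 S=0
  [1] read 0x1E idx=23: raw=0x20007 flags P=1 W=1 U=1 S=0
  [2] read 0x20 idx=4: raw=0x22007 flags P=1 W=1 U=1 S=0
  ⇒ phys 0x22D8B  [3 reads]
#3 VA=0x3C0E13D03 (r,kernel):
  [0] read 0x11 idx=15: raw=0x26007 flags P=1 W=1 U=1 S=0
  [1] read 0x26 idx=7: raw=0x29007 flags P=1 W=1 U=1 S=0
  [2] read 0x29 idx=19: raw=0x2B007 flags P=1 W=1 U=1 S=0
  ⇒ phys 0x2BD03  [3 reads]
#4 VA=0x34001D99A (r,kernel):
  [0] read 0x11 idx=13: raw=0x2F007 flags P=1 W=1 U=1 S=0
  [1] read 0x2F idx=0: raw=0x32007 flags P=1 W=1 U=1 S=0
  [2] read 0x32 idx=29: raw=0x34007 flags P=1 W=1 U=1 S=0
  ⇒ phys 0x3499A  [3 reads]
#5 VA=0x100C1FD39 (r,kernel):
  [0] read 0x11 idx=4: raw=0x37007 flags P=1 W=1 U=1 S=0
  [1] read 0x37 idx=6: raw=0x38007 flags P=1 W=1 U=1 S=0
  [2] read 0x38 idx=31: raw=0x3B007 flags P=1 W=1 U=1 S=0
  ⇒ phys 0x3BD39  [3 reads]

Access #5 PA: 0x3BD39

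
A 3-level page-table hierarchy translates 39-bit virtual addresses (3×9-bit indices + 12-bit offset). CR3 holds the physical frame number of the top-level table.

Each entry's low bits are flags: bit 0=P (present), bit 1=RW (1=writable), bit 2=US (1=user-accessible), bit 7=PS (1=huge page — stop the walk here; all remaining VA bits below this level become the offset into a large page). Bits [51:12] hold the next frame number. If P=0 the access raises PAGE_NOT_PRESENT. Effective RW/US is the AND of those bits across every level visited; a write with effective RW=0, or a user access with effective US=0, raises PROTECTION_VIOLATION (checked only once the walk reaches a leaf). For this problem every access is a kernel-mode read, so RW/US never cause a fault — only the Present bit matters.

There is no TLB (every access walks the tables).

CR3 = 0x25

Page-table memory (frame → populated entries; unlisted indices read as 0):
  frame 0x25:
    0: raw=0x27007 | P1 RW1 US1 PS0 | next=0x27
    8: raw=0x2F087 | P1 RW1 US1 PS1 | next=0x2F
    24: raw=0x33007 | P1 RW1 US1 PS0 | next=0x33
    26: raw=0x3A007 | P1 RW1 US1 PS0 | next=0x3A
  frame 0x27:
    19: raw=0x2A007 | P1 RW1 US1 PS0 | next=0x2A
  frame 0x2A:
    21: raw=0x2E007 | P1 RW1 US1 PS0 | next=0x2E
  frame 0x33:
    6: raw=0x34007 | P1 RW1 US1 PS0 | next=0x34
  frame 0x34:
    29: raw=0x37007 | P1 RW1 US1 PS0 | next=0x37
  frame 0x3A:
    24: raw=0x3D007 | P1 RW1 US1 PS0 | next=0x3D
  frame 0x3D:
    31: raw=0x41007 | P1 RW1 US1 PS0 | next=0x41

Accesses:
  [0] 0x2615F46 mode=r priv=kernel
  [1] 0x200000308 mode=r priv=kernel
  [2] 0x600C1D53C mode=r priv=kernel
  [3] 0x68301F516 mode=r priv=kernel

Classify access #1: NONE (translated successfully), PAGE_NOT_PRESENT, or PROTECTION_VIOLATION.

Walk each access:
#0 VA=0x2615F46 (r,kernel):
  [0] read 0x25 idx=0: raw=0x27007 flags P=1 W=1 U=1 S=0
  [1] read 0x27 idx=19: raw=0x2A007 flags P=1 W=1 U=1 S=0
  [2] read 0x2A idx=21: raw=0x2E007 flags P=1 W=1 U=1 S=0
  ✓ 0x2EF46  — 3 lookups
#1 VA=0x200000308 (r,kernel):
  [0] read 0x25 idx=8: raw=0x2F087 flags P=1 W=1 U=1 S=1
  ✓ 0x2F308 (huge @L0)  — 1 lookups
#2 VA=0x600C1D53C (r,kernel):
  [0] read 0x25 idx=24: raw=0x33007 flags P=1 W=1 U=1 S=0
  [1] read 0x33 idx=6: raw=0x34007 flags P=1 W=1 U=1 S=0
  [2] read 0x34 idx=29: raw=0x37007 flags P=1 W=1 U=1 S=0
  ✓ 0x3753C  — 3 lookups
#3 VA=0x68301F516 (r,kernel):
  [0] read 0x25 idx=26: raw=0x3A007 flags P=1 W=1 U=1 S=0
  [1] read 0x3A idx=24: raw=0x3D007 flags P=1 W=1 U=1 S=0
  [2] read 0x3D idx=31: raw=0x41007 flags P=1 W=1 U=1 S=0
  ✓ 0x41516  — 3 lookups

Access #1 fault: NONE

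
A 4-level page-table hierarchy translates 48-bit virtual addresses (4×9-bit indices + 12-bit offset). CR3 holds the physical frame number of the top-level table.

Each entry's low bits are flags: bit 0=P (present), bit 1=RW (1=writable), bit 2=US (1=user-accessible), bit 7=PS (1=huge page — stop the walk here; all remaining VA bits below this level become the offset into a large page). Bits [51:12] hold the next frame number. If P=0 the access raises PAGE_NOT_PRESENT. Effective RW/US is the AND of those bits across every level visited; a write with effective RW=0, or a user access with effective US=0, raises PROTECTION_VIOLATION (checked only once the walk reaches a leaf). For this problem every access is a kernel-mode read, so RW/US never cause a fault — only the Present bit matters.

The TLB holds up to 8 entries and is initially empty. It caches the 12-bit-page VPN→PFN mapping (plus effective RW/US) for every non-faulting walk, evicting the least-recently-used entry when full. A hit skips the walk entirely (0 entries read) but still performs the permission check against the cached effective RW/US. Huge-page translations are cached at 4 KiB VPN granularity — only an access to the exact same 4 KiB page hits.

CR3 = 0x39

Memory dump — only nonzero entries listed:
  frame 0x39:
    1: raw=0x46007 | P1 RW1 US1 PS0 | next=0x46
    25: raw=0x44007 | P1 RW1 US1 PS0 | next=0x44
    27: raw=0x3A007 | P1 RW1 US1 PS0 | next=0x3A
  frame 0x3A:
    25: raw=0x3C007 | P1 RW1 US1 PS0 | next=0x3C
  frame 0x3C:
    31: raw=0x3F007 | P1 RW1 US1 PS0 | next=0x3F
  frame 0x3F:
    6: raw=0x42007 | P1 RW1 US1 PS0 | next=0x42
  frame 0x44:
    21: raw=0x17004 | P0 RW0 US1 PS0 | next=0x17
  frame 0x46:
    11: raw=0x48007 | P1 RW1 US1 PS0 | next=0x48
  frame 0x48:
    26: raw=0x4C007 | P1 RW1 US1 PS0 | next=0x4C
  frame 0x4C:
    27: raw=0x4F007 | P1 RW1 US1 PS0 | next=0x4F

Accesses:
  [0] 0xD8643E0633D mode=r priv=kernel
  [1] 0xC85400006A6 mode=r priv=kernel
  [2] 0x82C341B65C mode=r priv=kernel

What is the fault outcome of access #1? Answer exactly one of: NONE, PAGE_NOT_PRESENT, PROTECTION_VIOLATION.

Walk each access:
#0 VA=0xD8643E0633D (r,kernel):
  L0 @0x39[27] → 0x3A007  P=1,RW=1,US=1,PS=0
  L1 @0x3A[25] → 0x3C007  P=1,RW=1,US=1,PS=0
  L2 @0x3C[31] → 0x3F007  P=1,RW=1,US=1,PS=0
  L3 @0x3F[6] → 0x42007  P=1,RW=1,US=1,PS=0
  ⇒ phys 0x4233D  [4 reads]
#1 VA=0xC85400006A6 (r,kernel):
  L0 @0x39[25] → 0x44007  P=1,RW=1,US=1,PS=0
  L1 @0x44[21] → 0x17004  P=0,RW=0,US=1,PS=0
  ⇒ fault: PAGE_NOT_PRESENT  — 2 lookups
#2 VA=0x82C341B65C (r,kernel):
  L0 @0x39[1] → 0x46007  P=1,RW=1,US=1,PS=0
  L1 @0x46[11] → 0x48007  P=1,RW=1,US=1,PS=0
  L2 @0x48[26] → 0x4C007  P=1,RW=1,US=1,PS=0
  L3 @0x4C[27] → 0x4F007  P=1,RW=1,US=1,PS=0
  ⇒ phys 0x4F65C  [4 reads]

Access #1 fault: PAGE_NOT_PRESENT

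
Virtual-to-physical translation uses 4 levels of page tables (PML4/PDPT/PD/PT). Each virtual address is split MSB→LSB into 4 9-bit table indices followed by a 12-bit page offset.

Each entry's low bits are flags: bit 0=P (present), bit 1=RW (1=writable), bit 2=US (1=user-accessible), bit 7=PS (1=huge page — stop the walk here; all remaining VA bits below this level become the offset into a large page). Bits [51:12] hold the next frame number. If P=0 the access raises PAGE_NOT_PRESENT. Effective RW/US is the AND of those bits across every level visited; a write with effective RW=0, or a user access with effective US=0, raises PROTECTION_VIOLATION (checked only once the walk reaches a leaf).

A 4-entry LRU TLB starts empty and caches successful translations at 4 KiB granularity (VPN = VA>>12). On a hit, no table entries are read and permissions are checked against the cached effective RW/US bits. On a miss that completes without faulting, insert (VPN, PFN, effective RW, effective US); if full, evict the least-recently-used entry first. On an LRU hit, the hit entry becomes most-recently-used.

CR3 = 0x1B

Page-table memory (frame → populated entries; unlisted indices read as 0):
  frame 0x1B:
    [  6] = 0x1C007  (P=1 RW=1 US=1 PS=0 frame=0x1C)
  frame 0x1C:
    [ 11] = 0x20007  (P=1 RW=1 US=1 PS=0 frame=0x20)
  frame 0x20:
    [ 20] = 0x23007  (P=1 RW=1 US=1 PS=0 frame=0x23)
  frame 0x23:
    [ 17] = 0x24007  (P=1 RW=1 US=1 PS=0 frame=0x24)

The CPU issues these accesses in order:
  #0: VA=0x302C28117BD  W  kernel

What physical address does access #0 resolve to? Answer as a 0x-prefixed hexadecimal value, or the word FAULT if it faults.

Per-access translation:
#0 VA=0x302C28117BD (w,kernel):
  lvl0: tbl 0x1B, slot 6 ⇒ 0x1C007 (P1/RW1/US1/PS0)
  lvl1: tbl 0x1C, slot 11 ⇒ 0x20007 (P1/RW1/US1/PS0)
  lvl2: tbl 0x20, slot 20 ⇒ 0x23007 (P1/RW1/US1/PS0)
  lvl3: tbl 0x23, slot 17 ⇒ 0x24007 (P1/RW1/US1/PS0)
  → PA=0x247BD  (4 entries read)

Access #0 PA: 0x247BD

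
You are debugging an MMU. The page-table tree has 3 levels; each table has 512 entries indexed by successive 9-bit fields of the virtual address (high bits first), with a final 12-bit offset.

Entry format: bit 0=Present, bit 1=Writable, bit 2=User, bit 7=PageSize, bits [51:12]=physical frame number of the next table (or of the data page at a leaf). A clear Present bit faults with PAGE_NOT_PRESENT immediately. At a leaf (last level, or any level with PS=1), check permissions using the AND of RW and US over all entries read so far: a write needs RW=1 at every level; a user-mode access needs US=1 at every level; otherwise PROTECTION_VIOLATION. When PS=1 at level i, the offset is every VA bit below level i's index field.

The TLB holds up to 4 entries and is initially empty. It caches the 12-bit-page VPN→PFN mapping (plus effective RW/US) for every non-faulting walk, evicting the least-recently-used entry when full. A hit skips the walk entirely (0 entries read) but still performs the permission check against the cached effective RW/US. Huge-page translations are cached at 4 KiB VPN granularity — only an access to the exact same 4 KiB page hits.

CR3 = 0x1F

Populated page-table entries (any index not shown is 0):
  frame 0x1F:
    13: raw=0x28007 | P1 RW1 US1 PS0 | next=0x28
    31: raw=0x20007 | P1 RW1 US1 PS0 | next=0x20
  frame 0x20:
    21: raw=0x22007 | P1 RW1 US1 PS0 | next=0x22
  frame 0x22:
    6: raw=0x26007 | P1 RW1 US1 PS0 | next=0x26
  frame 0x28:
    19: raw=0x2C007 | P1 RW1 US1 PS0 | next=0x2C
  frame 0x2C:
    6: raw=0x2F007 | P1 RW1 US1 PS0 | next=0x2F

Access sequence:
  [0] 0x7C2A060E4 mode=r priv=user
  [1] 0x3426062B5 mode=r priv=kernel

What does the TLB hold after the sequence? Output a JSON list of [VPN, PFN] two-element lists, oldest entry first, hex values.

Walk each access:
#0 VA=0x7C2A060E4 (r,user):
  L0: frame=0x1F idx=31 entry=0x20007 [P=1 RW=1 US=1 PS=0]
  L1: frame=0x20 idx=21 entry=0x22007 [P=1 RW=1 US=1 PS=0]
  L2: frame=0x22 idx=6 entry=0x26007 [P=1 RW=1 US=1 PS=0]
  ✓ 0x260E4  — 3 lookups
#1 VA=0x3426062B5 (r,kernel):
  L0: frame=0x1F idx=13 entry=0x28007 [P=1 RW=1 US=1 PS=0]
  L1: frame=0x28 idx=19 entry=0x2C007 [P=1 RW=1 US=1 PS=0]
  L2: frame=0x2C idx=6 entry=0x2F007 [P=1 RW=1 US=1 PS=0]
  ✓ 0x2F2B5  — 3 lookups

TLB: [["0x7C2A06", "0x26"], ["0x342606", "0x2F"]]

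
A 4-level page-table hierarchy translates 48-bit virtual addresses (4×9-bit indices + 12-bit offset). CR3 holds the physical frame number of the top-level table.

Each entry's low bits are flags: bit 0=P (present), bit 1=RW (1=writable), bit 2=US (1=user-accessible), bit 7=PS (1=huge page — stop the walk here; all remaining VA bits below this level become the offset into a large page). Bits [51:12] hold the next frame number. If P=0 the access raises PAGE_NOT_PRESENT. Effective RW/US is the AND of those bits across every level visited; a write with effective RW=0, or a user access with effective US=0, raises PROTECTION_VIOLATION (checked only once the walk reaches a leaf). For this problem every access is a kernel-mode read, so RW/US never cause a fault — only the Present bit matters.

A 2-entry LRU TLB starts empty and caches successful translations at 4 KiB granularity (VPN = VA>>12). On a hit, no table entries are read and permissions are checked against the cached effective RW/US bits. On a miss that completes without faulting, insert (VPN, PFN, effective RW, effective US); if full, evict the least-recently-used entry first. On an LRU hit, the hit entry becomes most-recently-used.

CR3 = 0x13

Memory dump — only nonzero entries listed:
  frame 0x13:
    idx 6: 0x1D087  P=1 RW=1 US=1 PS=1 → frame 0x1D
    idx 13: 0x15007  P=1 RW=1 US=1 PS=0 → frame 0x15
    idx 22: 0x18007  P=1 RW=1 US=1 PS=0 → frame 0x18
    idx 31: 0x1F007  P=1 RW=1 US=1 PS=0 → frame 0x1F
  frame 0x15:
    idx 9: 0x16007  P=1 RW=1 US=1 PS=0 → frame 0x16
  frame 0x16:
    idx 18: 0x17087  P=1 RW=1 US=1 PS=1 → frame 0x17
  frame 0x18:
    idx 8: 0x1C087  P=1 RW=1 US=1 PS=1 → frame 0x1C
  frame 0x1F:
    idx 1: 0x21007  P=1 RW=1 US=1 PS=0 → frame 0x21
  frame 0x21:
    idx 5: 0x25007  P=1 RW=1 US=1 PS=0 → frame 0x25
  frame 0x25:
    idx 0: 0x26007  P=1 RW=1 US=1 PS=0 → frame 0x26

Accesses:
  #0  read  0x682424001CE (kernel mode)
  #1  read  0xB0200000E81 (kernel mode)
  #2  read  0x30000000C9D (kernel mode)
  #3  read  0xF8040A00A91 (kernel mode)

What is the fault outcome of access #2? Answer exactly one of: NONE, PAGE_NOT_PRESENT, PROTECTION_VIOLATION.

Walk each access:
#0 VA=0x682424001CE (r,kernel):
  [0] read 0x13 idx=13: raw=0x15007 flags P=1 W=1 U=1 S=0
  [1] read 0x15 idx=9: raw=0x16007 flags P=1 W=1 U=1 S=0
  [2] read 0x16 idx=18: raw=0x17087 flags P=1 W=1 U=1 S=1
  → PA=0x171CE (huge @L2)  (3 entries read)
#1 VA=0xB0200000E81 (r,kernel):
  [0] read 0x13 idx=22: raw=0x18007 flags P=1 W=1 U=1 S=0
  [1] read 0x18 idx=8: raw=0x1C087 flags P=1 W=1 U=1 S=1
  → PA=0x1CE81 (huge @L1)  (2 entries read)
#2 VA=0x30000000C9D (r,kernel):
  [0] read 0x13 idx=6: raw=0x1D087 flags P=1 W=1 U=1 S=1
  → PA=0x1DC9D (huge @L0)  (1 entries read)
#3 VA=0xF8040A00A91 (r,kernel):
  [0] read 0x13 idx=31: raw=0x1F007 flags P=1 W=1 U=1 S=0
  [1] read 0x1F idx=1: raw=0x21007 flags P=1 W=1 U=1 S=0
  [2] read 0x21 idx=5: raw=0x25007 flags P=1 W=1 U=1 S=0
  [3] read 0x25 idx=0: raw=0x26007 flags P=1 W=1 U=1 S=0
  → PA=0x26A91  (4 entries read)

Access #2 fault: NONE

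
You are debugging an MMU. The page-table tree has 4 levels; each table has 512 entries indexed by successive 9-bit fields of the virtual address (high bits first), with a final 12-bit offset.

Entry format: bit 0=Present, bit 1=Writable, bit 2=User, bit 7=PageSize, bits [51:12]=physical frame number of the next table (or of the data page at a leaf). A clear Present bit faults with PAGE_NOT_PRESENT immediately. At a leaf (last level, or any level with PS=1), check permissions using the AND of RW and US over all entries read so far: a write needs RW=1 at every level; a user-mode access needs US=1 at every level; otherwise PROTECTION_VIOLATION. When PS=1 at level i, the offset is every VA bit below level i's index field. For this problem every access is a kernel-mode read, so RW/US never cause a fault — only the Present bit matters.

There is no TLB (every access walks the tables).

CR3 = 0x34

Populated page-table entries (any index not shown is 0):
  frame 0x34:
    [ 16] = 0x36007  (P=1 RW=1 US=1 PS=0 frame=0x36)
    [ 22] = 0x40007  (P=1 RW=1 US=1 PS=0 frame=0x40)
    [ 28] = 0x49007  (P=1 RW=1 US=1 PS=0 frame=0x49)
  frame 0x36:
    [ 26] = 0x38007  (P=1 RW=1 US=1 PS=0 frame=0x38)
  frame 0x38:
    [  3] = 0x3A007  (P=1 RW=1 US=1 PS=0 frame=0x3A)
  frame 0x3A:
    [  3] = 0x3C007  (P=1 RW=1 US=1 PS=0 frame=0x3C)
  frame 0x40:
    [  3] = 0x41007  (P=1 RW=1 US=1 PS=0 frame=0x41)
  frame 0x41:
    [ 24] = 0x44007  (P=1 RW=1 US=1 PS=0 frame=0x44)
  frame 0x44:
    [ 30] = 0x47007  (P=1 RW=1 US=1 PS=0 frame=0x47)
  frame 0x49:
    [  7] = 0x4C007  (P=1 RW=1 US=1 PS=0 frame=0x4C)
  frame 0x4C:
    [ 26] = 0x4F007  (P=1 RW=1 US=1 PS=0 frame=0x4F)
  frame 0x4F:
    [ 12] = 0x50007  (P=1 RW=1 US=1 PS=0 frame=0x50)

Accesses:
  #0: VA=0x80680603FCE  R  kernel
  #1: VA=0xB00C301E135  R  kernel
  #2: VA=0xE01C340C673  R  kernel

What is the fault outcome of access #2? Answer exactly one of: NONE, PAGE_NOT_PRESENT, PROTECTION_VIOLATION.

Walk each access:
#0 VA=0x80680603FCE (r,kernel):
  lvl0: tbl 0x34, slot 16 ⇒ 0x36007 (P1/RW1/US1/PS0)
  lvl1: tbl 0x36, slot 26 ⇒ 0x38007 (P1/RW1/US1/PS0)
  lvl2: tbl 0x38, slot 3 ⇒ 0x3A007 (P1/RW1/US1/PS0)
  lvl3: tbl 0x3A, slot 3 ⇒ 0x3C007 (P1/RW1/US1/PS0)
  ⇒ phys 0x3CFCE  [4 reads]
#1 VA=0xB00C301E135 (r,kernel):
  lvl0: tbl 0x34, slot 22 ⇒ 0x40007 (P1/RW1/US1/PS0)
  lvl1: tbl 0x40, slot 3 ⇒ 0x41007 (P1/RW1/US1/PS0)
  lvl2: tbl 0x41, slot 24 ⇒ 0x44007 (P1/RW1/US1/PS0)
  lvl3: tbl 0x44, slot 30 ⇒ 0x47007 (P1/RW1/US1/PS0)
  ⇒ phys 0x47135  [4 reads]
#2 VA=0xE01C340C673 (r,kernel):
  lvl0: tbl 0x34, slot 28 ⇒ 0x49007 (P1/RW1/US1/PS0)
  lvl1: tbl 0x49, slot 7 ⇒ 0x4C007 (P1/RW1/US1/PS0)
  lvl2: tbl 0x4C, slot 26 ⇒ 0x4F007 (P1/RW1/US1/PS0)
  lvl3: tbl 0x4F, slot 12 ⇒ 0x50007 (P1/RW1/US1/PS0)
  ⇒ phys 0x50673  [4 reads]

Access #2 fault: NONE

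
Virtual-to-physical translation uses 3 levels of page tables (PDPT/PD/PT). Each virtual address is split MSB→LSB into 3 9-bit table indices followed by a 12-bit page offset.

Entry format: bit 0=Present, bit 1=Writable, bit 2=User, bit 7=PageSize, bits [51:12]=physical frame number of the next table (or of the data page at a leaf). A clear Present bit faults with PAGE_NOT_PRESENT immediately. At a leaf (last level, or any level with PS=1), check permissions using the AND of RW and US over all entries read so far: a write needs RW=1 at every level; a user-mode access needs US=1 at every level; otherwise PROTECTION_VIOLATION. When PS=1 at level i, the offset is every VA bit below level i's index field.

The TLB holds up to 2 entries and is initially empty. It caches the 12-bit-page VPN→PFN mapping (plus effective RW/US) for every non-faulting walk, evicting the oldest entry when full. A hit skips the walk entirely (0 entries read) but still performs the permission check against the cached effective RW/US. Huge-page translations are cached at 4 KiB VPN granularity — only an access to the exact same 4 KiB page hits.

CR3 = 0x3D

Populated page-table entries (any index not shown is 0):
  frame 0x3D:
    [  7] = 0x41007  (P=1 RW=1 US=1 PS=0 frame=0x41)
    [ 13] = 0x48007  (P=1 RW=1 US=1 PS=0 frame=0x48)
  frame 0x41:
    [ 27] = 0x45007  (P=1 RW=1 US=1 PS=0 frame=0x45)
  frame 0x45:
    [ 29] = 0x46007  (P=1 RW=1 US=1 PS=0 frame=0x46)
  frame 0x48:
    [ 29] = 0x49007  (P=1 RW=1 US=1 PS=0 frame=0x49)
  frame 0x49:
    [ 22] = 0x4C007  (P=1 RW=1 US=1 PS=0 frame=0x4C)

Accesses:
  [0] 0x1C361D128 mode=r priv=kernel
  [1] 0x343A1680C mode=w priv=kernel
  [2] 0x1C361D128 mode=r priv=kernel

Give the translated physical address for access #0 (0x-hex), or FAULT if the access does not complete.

Per-access translation:
#0 VA=0x1C361D128 (r,kernel):
  L0: frame=0x3D idx=7 entry=0x41007 [P=1 RW=1 US=1 PS=0]
  L1: frame=0x41 idx=27 entry=0x45007 [P=1 RW=1 US=1 PS=0]
  L2: frame=0x45 idx=29 entry=0x46007 [P=1 RW=1 US=1 PS=0]
  ⇒ phys 0x46128  [3 reads]
#1 VA=0x343A1680C (w,kernel):
  L0: frame=0x3D idx=13 entry=0x48007 [P=1 RW=1 US=1 PS=0]
  L1: frame=0x48 idx=29 entry=0x49007 [P=1 RW=1 US=1 PS=0]
  L2: frame=0x49 idx=22 entry=0x4C007 [P=1 RW=1 US=1 PS=0]
  ⇒ phys 0x4C80C  [3 reads]
#2 VA=0x1C361D128 (r,kernel):
  TLB hit vpn=0x1C361D → PA=0x46128

Access #0 PA: 0x46128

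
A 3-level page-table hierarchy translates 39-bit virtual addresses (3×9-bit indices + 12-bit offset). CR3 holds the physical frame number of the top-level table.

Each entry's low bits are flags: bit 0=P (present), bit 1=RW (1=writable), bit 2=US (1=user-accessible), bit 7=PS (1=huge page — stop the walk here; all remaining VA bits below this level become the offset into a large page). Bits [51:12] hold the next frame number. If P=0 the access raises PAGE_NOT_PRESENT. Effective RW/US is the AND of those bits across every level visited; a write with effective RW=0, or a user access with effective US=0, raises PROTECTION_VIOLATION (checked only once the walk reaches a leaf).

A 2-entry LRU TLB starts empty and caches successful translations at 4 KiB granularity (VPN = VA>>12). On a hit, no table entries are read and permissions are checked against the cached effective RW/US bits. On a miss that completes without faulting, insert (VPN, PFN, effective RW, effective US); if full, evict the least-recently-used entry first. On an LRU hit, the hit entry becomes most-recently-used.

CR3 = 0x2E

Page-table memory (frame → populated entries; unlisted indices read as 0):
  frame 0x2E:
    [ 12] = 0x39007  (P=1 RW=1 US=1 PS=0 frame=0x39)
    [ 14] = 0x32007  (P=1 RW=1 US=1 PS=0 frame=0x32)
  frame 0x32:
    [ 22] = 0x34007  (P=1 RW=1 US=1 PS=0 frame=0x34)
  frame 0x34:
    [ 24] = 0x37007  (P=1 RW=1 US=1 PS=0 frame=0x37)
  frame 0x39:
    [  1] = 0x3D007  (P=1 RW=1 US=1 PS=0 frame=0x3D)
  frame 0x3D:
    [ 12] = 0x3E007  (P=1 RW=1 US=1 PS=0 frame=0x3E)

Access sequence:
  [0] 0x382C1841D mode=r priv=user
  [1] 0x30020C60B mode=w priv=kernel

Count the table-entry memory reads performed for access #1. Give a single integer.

Per-access translation:
#0 VA=0x382C1841D (r,user):
  lvl0: tbl 0x2E, slot 14 ⇒ 0x32007 (P1/RW1/US1/PS0)
  lvl1: tbl 0x32, slot 22 ⇒ 0x34007 (P1/RW1/US1/PS0)
  lvl2: tbl 0x34, slot 24 ⇒ 0x37007 (P1/RW1/US1/PS0)
  ⇒ phys 0x3741D  [3 reads]
#1 VA=0x30020C60B (w,kernel):
  lvl0: tbl 0x2E, slot 12 ⇒ 0x39007 (P1/RW1/US1/PS0)
  lvl1: tbl 0x39, slot 1 ⇒ 0x3D007 (P1/RW1/US1/PS0)
  lvl2: tbl 0x3D, slot 12 ⇒ 0x3E007 (P1/RW1/US1/PS0)
  ⇒ phys 0x3E60B  [3 reads]

Entries read for #1: 3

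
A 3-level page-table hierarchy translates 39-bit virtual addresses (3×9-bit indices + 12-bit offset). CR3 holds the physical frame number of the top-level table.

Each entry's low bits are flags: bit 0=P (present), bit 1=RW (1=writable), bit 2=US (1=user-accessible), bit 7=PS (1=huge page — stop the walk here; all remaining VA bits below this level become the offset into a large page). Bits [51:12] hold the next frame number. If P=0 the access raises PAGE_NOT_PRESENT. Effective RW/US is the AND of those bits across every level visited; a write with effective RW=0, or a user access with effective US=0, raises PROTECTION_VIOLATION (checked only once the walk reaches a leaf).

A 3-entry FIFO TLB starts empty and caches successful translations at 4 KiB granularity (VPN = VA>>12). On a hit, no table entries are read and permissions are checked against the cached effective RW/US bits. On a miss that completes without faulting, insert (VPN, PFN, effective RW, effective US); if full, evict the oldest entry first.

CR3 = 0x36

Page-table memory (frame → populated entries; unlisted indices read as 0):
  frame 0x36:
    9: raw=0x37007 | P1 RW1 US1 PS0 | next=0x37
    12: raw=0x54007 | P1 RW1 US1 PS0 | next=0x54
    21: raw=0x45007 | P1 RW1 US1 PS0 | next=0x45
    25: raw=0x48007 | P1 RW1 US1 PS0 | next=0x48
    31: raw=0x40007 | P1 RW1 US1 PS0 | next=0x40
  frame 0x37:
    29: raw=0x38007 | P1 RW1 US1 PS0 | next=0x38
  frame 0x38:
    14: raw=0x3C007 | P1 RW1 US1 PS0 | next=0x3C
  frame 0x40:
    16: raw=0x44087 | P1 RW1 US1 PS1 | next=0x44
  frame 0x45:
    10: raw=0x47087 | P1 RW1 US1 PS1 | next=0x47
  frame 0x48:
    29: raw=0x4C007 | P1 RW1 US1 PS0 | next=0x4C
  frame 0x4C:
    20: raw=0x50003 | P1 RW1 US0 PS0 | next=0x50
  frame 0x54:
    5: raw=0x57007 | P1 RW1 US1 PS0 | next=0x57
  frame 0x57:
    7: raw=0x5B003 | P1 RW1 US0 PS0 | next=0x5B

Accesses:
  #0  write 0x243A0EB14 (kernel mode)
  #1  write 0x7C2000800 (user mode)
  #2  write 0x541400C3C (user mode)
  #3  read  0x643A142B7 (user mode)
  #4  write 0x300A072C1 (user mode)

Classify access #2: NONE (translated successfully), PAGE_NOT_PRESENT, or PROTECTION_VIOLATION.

Walk each access:
#0 VA=0x243A0EB14 (w,kernel):
  lvl0: tbl 0x36, slot 9 ⇒ 0x37007 (P1/RW1/US1/PS0)
  lvl1: tbl 0x37, slot 29 ⇒ 0x38007 (P1/RW1/US1/PS0)
  lvl2: tbl 0x38, slot 14 ⇒ 0x3C007 (P1/RW1/US1/PS0)
  ✓ 0x3CB14  — 3 lookups
#1 VA=0x7C2000800 (w,user):
  lvl0: tbl 0x36, slot 31 ⇒ 0x40007 (P1/RW1/US1/PS0)
  lvl1: tbl 0x40, slot 16 ⇒ 0x44087 (P1/RW1/US1/PS1)
  ✓ 0x44800 (huge @L1)  — 2 lookups
#2 VA=0x541400C3C (w,user):
  lvl0: tbl 0x36, slot 21 ⇒ 0x45007 (P1/RW1/US1/PS0)
  lvl1: tbl 0x45, slot 10 ⇒ 0x47087 (P1/RW1/US1/PS1)
  ✓ 0x47C3C (huge @L1)  — 2 lookups
#3 VA=0x643A142B7 (r,user):
  lvl0: tbl 0x36, slot 25 ⇒ 0x48007 (P1/RW1/US1/PS0)
  lvl1: tbl 0x48, slot 29 ⇒ 0x4C007 (P1/RW1/US1/PS0)
  lvl2: tbl 0x4C, slot 20 ⇒ 0x50003 (P1/RW1/US0/PS0)
  ⇒ fault: PROTECTION_VIOLATION  — 3 lookups
#4 VA=0x300A072C1 (w,user):
  lvl0: tbl 0x36, slot 12 ⇒ 0x54007 (P1/RW1/US1/PS0)
  lvl1: tbl 0x54, slot 5 ⇒ 0x57007 (P1/RW1/US1/PS0)
  lvl2: tbl 0x57, slot 7 ⇒ 0x5B003 (P1/RW1/US0/PS0)
  ⇒ fault: PROTECTION_VIOLATION  — 3 lookups

Access #2 fault: NONE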